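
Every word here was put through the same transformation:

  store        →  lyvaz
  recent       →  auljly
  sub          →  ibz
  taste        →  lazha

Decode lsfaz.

The output letters match the input read backwards, each shifted +7: store reversed is erots. The word is reversed, then every letter is shifted forward by 7.
Reversing it on lsfaz: shift back: l−7=e, s−7=l, f−7=y, a−7=t, z−7=s → elyts; then reverse → style.

style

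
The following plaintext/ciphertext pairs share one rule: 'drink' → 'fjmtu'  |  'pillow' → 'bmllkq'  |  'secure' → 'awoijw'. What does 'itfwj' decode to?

d(3)→f(5) and r(17)→j(9) fit y≡17x+6 (mod 26); the inverse of 17 mod 26 is 23. This is an affine cipher: with a=0,…,z=25, each position x becomes (17x+6) mod 26.
Undoing it on itfwj: i(8)→23·(8−6)≡20=u; t(19)→23·(19−6)≡13=n; f(5)→23·(5−6)≡3=d; w(22)→23·(22−6)≡4=e; j(9)→23·(9−6)≡17=r (all mod 26).

under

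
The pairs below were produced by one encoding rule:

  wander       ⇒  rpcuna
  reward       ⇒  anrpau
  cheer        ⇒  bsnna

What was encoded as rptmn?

waste

w(22)→r(17) and a(0)→p(15) fit y≡19x+15 (mod 26); the inverse of 19 mod 26 is 11. Treating letters as 0–25, the rule is x ↦ 19x + 15 (mod 26).
Decoding rptmn: r(17)→11·(17−15)≡22=w; p(15)→11·(15−15)≡0=a; t(19)→11·(19−15)≡18=s; m(12)→11·(12−15)≡19=t; n(13)→11·(13−15)≡4=e (all mod 26).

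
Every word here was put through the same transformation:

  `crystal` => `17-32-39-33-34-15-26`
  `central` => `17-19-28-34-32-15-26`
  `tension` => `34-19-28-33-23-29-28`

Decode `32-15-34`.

c is letter #3 and maps to 17: an offset of 14. Each letter is replaced by its alphabet position (a=1..z=26) + 14.
Decoding 32-15-34: 32→(32−14)÷1=18=r, 15→(15−14)÷1=1=a, 34→(34−14)÷1=20=t.

rat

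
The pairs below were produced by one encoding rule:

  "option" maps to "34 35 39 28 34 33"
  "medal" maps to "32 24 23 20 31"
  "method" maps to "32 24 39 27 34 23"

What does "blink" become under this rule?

Each letter is replaced by its alphabet position (a=1..z=26) + 19.
For blink: b=2→21, l=12→31, i=9→28, n=14→33, k=11→30.

21 31 28 33 30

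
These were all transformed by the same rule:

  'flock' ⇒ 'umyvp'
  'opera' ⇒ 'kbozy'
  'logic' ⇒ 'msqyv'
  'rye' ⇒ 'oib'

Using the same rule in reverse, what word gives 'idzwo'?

The output letters match the input read backwards, each shifted +10: flock reversed is kcolf. The word is reversed, then every letter is shifted forward by 10.
Undoing it on idzwo: shift back: i−10=y, d−10=t, z−10=p, w−10=m, o−10=e → ytpme; then reverse → empty.

empty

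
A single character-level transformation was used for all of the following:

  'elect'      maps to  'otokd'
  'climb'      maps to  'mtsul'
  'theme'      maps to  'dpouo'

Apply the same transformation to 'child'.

It's a Vigenère-style cipher with numeric key [10,8]: position i shifts by key[i mod 2].
Applying it to child: c+10=m, h+8=p, i+10=s, l+8=t, d+10=n.

mpstn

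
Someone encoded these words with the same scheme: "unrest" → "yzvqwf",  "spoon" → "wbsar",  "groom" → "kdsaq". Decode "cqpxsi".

yellow

Shifts by position in unrest: pos 0: u→y (+4), pos 1: n→z (+12), pos 2: r→v (+4), pos 3: e→q (+12) — repeating every 2. A repeating key of period 2 is used — shifts +4, +12 over and over.
Decoding cqpxsi: c−4=y, q−12=e, p−4=l, x−12=l, s−4=o, i−12=w.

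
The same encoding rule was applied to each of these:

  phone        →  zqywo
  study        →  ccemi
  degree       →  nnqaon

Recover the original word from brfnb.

river

Shifts by position in phone: pos 0: p→z (+10), pos 1: h→q (+9), pos 2: o→y (+10), pos 3: n→w (+9) — repeating every 2. The shifts repeat in a cycle of length 2: positions 0,1,… shift by +10, +9, then the pattern repeats.
Undoing it on brfnb: b−10=r, r−9=i, f−10=v, n−9=e, b−10=r.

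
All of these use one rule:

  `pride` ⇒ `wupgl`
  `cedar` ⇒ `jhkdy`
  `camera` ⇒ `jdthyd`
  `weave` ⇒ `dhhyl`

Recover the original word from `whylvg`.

It's a Vigenère-style cipher with numeric key [7,3]: position i shifts by key[i mod 2].
Reversing it on whylvg: w−7=p, h−3=e, y−7=r, l−3=i, v−7=o, g−3=d.

period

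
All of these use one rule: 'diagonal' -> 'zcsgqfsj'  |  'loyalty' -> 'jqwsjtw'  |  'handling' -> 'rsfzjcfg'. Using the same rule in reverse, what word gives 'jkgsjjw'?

Each letter's alphabet position (a=0..z=25) is mapped through 11·x+18 mod 26 — an affine cipher.
Undoing it on jkgsjjw: j(9)→19·(9−18)≡11=l; k(10)→19·(10−18)≡4=e; g(6)→19·(6−18)≡6=g; s(18)→19·(18−18)≡0=a; j(9)→19·(9−18)≡11=l; j(9)→19·(9−18)≡11=l; w(22)→19·(22−18)≡24=y (all mod 26).

legally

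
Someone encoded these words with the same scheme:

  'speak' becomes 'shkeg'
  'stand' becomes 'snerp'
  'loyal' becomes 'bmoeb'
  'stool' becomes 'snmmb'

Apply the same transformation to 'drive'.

pxqdk

Treating letters as 0–25, the rule is x ↦ 21x + 4 (mod 26).
For drive: d(3)→21·3+4≡15=p; r(17)→21·17+4≡23=x; i(8)→21·8+4≡16=q; v(21)→21·21+4≡3=d; e(4)→21·4+4≡10=k (all mod 26).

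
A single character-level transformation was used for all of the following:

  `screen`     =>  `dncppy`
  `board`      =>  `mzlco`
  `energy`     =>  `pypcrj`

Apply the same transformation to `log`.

wzr

Compare letters: s→d is +11, c→n is +11, r→c is +11 — a constant shift. This is a Caesar cipher with shift 11.
For log: l+11=w, o+11=z, g+11=r.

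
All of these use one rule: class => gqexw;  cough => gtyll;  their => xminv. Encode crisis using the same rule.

A repeating key of period 2 is used — shifts +4, +5 over and over.
For crisis: c+4=g, r+5=w, i+4=m, s+5=x, i+4=m, s+5=x.

gwmxmx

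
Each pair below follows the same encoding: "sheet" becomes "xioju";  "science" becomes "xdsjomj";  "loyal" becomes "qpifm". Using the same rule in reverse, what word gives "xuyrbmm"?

Shifts by position in sheet: pos 0: s→x (+5), pos 1: h→i (+1), pos 2: e→o (+10), pos 3: e→j (+5), pos 4: t→u (+1) — repeating every 3. The shifts repeat in a cycle of length 3: positions 0,1,… shift by +5, +1, +10, then the pattern repeats.
Undoing it on xuyrbmm: x−5=s, u−1=t, y−10=o, r−5=m, b−1=a, m−10=c, m−5=h.

stomach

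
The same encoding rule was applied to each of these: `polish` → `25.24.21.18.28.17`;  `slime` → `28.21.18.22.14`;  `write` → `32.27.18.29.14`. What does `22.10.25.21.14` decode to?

p is letter #16 and maps to 25: an offset of 9. The number is (letter's place in the alphabet, a=1) + 9.
Reversing it on 22.10.25.21.14: 22→(22−9)÷1=13=m, 10→(10−9)÷1=1=a, 25→(25−9)÷1=16=p, 21→(21−9)÷1=12=l, 14→(14−9)÷1=5=e.

maple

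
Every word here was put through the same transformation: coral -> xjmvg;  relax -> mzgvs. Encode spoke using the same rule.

nkjfz

Compare letters: c→x is +21, o→j is +21, r→m is +21 — a constant shift. This is a Caesar cipher with shift 21.
On spoke: s+21=n, p+21=k, o+21=j, k+21=f, e+21=z.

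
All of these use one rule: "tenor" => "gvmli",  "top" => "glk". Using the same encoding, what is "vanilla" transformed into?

This is the alphabet-reversal cipher (Atbash): a becomes z, b becomes y, etc.
On vanilla: v↔e, a↔z, n↔m, i↔r, l↔o, l↔o, a↔z.

ezmrooz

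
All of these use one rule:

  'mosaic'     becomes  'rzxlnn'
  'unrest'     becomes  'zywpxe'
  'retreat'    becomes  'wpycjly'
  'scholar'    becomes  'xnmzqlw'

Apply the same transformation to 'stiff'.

Shifts by position in mosaic: pos 0: m→r (+5), pos 1: o→z (+11), pos 2: s→x (+5), pos 3: a→l (+11) — repeating every 2. A repeating key of period 2 is used — shifts +5, +11 over and over.
Applying it to stiff: s+5=x, t+11=e, i+5=n, f+11=q, f+5=k.

xenqk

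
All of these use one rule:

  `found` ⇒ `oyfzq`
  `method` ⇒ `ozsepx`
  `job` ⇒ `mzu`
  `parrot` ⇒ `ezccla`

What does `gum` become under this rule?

The output letters match the input read backwards, each shifted +11: found reversed is dnuof. The word is reversed, then every letter is shifted forward by 11.
Applying it to gum: reverse → mug; then shift: m+11=x, u+11=f, g+11=r.

xfr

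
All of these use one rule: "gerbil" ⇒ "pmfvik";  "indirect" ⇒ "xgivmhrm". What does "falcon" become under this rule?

Read the word backwards and shift each letter +4.
For falcon: reverse → noclaf; then shift: n+4=r, o+4=s, c+4=g, l+4=p, a+4=e, f+4=j.

rsgpej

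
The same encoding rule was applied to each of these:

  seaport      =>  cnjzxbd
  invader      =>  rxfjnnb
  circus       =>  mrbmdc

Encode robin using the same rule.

The shift depends on letter class: consonant s→c is +10, but vowel e→n is +9. The rule splits by letter class: vowels +9, consonants +10.
Applying it to robin: r(cons)+10=b, o(vowel)+9=x, b(cons)+10=l, i(vowel)+9=r, n(cons)+10=x.

bxlrx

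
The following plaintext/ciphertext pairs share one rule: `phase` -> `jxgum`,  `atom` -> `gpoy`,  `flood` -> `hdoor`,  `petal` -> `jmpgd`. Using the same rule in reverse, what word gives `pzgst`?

p(15)→j(9) and h(7)→x(23) fit y≡21x+6 (mod 26); the inverse of 21 mod 26 is 5. Each letter's alphabet position (a=0..z=25) is mapped through 21·x+6 mod 26 — an affine cipher.
Undoing it on pzgst: p(15)→5·(15−6)≡19=t; z(25)→5·(25−6)≡17=r; g(6)→5·(6−6)≡0=a; s(18)→5·(18−6)≡8=i; t(19)→5·(19−6)≡13=n (all mod 26).

train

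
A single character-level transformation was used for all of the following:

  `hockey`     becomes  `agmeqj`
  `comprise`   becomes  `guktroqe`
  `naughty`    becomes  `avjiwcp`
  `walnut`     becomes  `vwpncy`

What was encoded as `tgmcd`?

baker

The output letters match the input read backwards, each shifted +2: hockey reversed is yekcoh. Read the word backwards and shift each letter +2.
Reversing it on tgmcd: shift back: t−2=r, g−2=e, m−2=k, c−2=a, d−2=b → rekab; then reverse → baker.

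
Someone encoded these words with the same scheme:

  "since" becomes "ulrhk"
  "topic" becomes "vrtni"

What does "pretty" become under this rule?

ruiyzf

In since: s→u is +2, i→l is +3, n→r is +4, c→h is +5 — the shift increases by 1 each position. Letter i (0-indexed) is shifted by i+2, so successive shifts are 2, 3, 4, ….
For pretty: p+2=r, r+3=u, e+4=i, t+5=y, t+6=z, y+7=f.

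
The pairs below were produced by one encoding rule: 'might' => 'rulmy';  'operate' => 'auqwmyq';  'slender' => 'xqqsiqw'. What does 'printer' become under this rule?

The shift depends on letter class: consonant m→r is +5, but vowel i→u is +12. Vowels shift forward by 12 and consonants shift forward by 5.
On printer: p(cons)+5=u, r(cons)+5=w, i(vowel)+12=u, n(cons)+5=s, t(cons)+5=y, e(vowel)+12=q, r(cons)+5=w.

uwusyqw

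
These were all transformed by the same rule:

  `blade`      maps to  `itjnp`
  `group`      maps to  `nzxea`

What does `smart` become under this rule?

In blade: b→i is +7, l→t is +8, a→j is +9, d→n is +10 — the shift increases by 1 each position. Letter i (0-indexed) is shifted by i+7, so successive shifts are 7, 8, 9, ….
For smart: s+7=z, m+8=u, a+9=j, r+10=b, t+11=e.

zujbe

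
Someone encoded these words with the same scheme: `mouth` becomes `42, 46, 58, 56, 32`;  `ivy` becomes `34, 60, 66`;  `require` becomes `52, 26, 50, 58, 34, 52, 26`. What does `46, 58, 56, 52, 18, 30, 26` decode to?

outrage

m(#13)→42 and o(#15)→46: differences scale by 2, so n = 2·pos + 16. The formula is n = 2×(alphabet index, a=1) + 16.
Reversing it on 46, 58, 56, 52, 18, 30, 26: 46→(46−16)÷2=15=o, 58→(58−16)÷2=21=u, 56→(56−16)÷2=20=t, 52→(52−16)÷2=18=r, 18→(18−16)÷2=1=a, 30→(30−16)÷2=7=g, 26→(26−16)÷2=5=e.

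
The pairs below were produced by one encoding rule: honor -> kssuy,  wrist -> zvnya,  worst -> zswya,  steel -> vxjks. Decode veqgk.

In honor: h→k is +3, o→s is +4, n→s is +5, o→u is +6 — the shift increases by 1 each position. Each letter shifts forward by (position + 3), i.e. 3, 4, 5, … — the shift grows by one for each successive letter.
Reversing it on veqgk: v−3=s, e−4=a, q−5=l, g−6=a, k−7=d.

salad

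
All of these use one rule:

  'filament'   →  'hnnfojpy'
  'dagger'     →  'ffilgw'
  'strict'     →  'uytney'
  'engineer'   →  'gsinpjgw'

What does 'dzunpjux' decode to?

business

A repeating key of period 2 is used — shifts +2, +5 over and over.
Reversing it on dzunpjux: d−2=b, z−5=u, u−2=s, n−5=i, p−2=n, j−5=e, u−2=s, x−5=s.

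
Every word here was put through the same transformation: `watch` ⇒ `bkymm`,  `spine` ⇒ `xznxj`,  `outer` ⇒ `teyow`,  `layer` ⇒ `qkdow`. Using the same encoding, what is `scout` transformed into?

Shifts by position in watch: pos 0: w→b (+5), pos 1: a→k (+10), pos 2: t→y (+5), pos 3: c→m (+10) — repeating every 2. A repeating key of period 2 is used — shifts +5, +10 over and over.
Applying it to scout: s+5=x, c+10=m, o+5=t, u+10=e, t+5=y.

xmtey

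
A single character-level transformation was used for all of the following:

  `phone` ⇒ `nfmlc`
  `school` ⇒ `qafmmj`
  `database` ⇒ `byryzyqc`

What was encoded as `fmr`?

Compare letters: p→n is +24, h→f is +24, o→m is +24 — a constant shift. It's a constant shift of +24 (ROT24).
Decoding fmr: f−24=h, m−24=o, r−24=t.

hot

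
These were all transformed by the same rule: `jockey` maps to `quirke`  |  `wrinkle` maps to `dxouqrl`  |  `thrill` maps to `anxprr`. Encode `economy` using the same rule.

liuuusf

Shifts by position in jockey: pos 0: j→q (+7), pos 1: o→u (+6), pos 2: c→i (+6), pos 3: k→r (+7), pos 4: e→k (+6), pos 5: y→e (+6) — repeating every 3. It's a Vigenère-style cipher with numeric key [7,6,6]: position i shifts by key[i mod 3].
For economy: e+7=l, c+6=i, o+6=u, n+7=u, o+6=u, m+6=s, y+7=f.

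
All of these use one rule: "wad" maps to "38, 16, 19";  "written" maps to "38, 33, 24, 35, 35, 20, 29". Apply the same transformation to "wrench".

Each letter is replaced by its alphabet position (a=1..z=26) + 15.
Applying it to wrench: w=23→38, r=18→33, e=5→20, n=14→29, c=3→18, h=8→23.

38, 33, 20, 29, 18, 23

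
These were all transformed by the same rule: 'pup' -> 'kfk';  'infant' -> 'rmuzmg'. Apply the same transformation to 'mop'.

Each pair mirrors across the alphabet (p↔k, u↔f, p↔k): positions sum to 25. Each letter is replaced by its mirror in the alphabet: a↔z, b↔y, c↔x, and so on (the Atbash cipher).
Applying it to mop: m↔n, o↔l, p↔k.

nlk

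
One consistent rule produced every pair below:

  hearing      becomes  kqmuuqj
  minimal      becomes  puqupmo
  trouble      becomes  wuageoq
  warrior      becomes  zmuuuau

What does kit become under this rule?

nuw

The shift depends on letter class: consonant h→k is +3, but vowel e→q is +12. Two shifts are in play — +12 for a/e/i/o/u, +3 for every other letter.
On kit: k(cons)+3=n, i(vowel)+12=u, t(cons)+3=w.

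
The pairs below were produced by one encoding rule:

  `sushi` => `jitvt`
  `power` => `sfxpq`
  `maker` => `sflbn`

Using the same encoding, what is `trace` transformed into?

The word is reversed, then every letter is shifted forward by 1.
For trace: reverse → ecart; then shift: e+1=f, c+1=d, a+1=b, r+1=s, t+1=u.

fdbsu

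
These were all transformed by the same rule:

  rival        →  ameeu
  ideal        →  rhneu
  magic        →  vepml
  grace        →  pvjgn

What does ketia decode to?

It's a Vigenère-style cipher with numeric key [9,4]: position i shifts by key[i mod 2].
Undoing it on ketia: k−9=b, e−4=a, t−9=k, i−4=e, a−9=r.

baker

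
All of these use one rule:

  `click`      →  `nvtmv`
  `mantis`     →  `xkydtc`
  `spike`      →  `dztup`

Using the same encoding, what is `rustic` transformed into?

ceddtm

Shifts by position in click: pos 0: c→n (+11), pos 1: l→v (+10), pos 2: i→t (+11), pos 3: c→m (+10) — repeating every 2. A repeating key of period 2 is used — shifts +11, +10 over and over.
Applying it to rustic: r+11=c, u+10=e, s+11=d, t+10=d, i+11=t, c+10=m.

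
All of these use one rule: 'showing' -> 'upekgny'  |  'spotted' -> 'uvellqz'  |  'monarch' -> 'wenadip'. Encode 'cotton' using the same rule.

iellen

s(18)→u(20) and h(7)→p(15) fit y≡17x+0 (mod 26); the inverse of 17 mod 26 is 23. This is an affine cipher: with a=0,…,z=25, each position x becomes (17x+0) mod 26.
On cotton: c(2)→17·2+0≡8=i; o(14)→17·14+0≡4=e; t(19)→17·19+0≡11=l; t(19)→17·19+0≡11=l; o(14)→17·14+0≡4=e; n(13)→17·13+0≡13=n (all mod 26).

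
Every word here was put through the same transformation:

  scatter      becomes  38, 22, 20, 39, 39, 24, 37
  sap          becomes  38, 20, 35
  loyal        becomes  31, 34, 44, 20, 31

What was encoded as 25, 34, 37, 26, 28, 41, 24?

s is letter #19 and maps to 38: an offset of 19. The number is (letter's place in the alphabet, a=1) + 19.
Decoding 25, 34, 37, 26, 28, 41, 24: 25→(25−19)÷1=6=f, 34→(34−19)÷1=15=o, 37→(37−19)÷1=18=r, 26→(26−19)÷1=7=g, 28→(28−19)÷1=9=i, 41→(41−19)÷1=22=v, 24→(24−19)÷1=5=e.

forgive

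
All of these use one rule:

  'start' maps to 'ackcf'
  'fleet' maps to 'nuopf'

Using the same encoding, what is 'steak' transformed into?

Each letter shifts forward by (position + 8), i.e. 8, 9, 10, … — the shift grows by one for each successive letter.
On steak: s+8=a, t+9=c, e+10=o, a+11=l, k+12=w.

acolw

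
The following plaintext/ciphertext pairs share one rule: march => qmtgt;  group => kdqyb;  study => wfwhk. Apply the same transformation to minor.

It's a Vigenère-style cipher with numeric key [4,12,2]: position i shifts by key[i mod 3].
On minor: m+4=q, i+12=u, n+2=p, o+4=s, r+12=d.

qupsd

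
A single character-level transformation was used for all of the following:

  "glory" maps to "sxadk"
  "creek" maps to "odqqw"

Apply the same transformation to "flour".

rxagd

Compare letters: g→s is +12, l→x is +12, o→a is +12 — a constant shift. This is a Caesar cipher with shift 12.
On flour: f+12=r, l+12=x, o+12=a, u+12=g, r+12=d.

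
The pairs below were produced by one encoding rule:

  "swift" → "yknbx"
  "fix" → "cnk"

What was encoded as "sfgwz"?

urban

Two steps: reverse the string, then apply a Caesar shift of +5.
Reversing it on sfgwz: shift back: s−5=n, f−5=a, g−5=b, w−5=r, z−5=u → nabru; then reverse → urban.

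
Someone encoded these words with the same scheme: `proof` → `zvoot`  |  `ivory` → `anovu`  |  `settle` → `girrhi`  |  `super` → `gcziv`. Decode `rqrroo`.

tattoo

p(15)→z(25) and r(17)→v(21) fit y≡11x+16 (mod 26); the inverse of 11 mod 26 is 19. Each letter's alphabet position (a=0..z=25) is mapped through 11·x+16 mod 26 — an affine cipher.
Undoing it on rqrroo: r(17)→19·(17−16)≡19=t; q(16)→19·(16−16)≡0=a; r(17)→19·(17−16)≡19=t; r(17)→19·(17−16)≡19=t; o(14)→19·(14−16)≡14=o; o(14)→19·(14−16)≡14=o (all mod 26).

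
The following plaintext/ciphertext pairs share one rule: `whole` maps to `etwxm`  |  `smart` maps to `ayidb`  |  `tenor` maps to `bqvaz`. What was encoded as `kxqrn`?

Shifts by position in whole: pos 0: w→e (+8), pos 1: h→t (+12), pos 2: o→w (+8), pos 3: l→x (+12) — repeating every 2. It's a Vigenère-style cipher with numeric key [8,12]: position i shifts by key[i mod 2].
Undoing it on kxqrn: k−8=c, x−12=l, q−8=i, r−12=f, n−8=f.

cliff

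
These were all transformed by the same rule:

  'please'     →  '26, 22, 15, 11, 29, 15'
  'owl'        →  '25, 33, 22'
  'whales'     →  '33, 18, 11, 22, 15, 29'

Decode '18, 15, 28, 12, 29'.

p is letter #16 and maps to 26: an offset of 10. Letters become their 1-based position plus 10 (so a→11, b→12, …).
Undoing it on 18, 15, 28, 12, 29: 18→(18−10)÷1=8=h, 15→(15−10)÷1=5=e, 28→(28−10)÷1=18=r, 12→(12−10)÷1=2=b, 29→(29−10)÷1=19=s.

herbs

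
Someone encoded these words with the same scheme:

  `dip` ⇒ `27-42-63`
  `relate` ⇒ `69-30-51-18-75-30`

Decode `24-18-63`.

With a=1..z=26, the number is 3·pos + 15.
Reversing it on 24-18-63: 24→(24−15)÷3=3=c, 18→(18−15)÷3=1=a, 63→(63−15)÷3=16=p.

cap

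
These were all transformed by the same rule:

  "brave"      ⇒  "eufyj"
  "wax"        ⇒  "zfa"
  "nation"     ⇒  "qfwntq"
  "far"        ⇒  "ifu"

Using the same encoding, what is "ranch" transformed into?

The shift depends on letter class: consonant b→e is +3, but vowel a→f is +5. Two shifts are in play — +5 for a/e/i/o/u, +3 for every other letter.
Applying it to ranch: r(cons)+3=u, a(vowel)+5=f, n(cons)+3=q, c(cons)+3=f, h(cons)+3=k.

ufqfk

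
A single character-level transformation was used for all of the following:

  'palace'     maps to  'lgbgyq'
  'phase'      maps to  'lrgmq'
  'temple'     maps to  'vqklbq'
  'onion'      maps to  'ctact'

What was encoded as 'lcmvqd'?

This is an affine cipher: with a=0,…,z=25, each position x becomes (9x+6) mod 26.
Decoding lcmvqd: l(11)→3·(11−6)≡15=p; c(2)→3·(2−6)≡14=o; m(12)→3·(12−6)≡18=s; v(21)→3·(21−6)≡19=t; q(16)→3·(16−6)≡4=e; d(3)→3·(3−6)≡17=r (all mod 26).

poster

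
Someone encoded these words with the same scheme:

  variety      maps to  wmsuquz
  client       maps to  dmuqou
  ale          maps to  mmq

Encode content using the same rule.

daouqou

The shift depends on letter class: consonant v→w is +1, but vowel a→m is +12. The rule splits by letter class: vowels +12, consonants +1.
On content: c(cons)+1=d, o(vowel)+12=a, n(cons)+1=o, t(cons)+1=u, e(vowel)+12=q, n(cons)+1=o, t(cons)+1=u.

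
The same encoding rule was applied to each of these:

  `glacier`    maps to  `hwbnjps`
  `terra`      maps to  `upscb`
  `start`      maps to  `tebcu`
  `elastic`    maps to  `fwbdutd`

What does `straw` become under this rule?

teslx

Shifts by position in glacier: pos 0: g→h (+1), pos 1: l→w (+11), pos 2: a→b (+1), pos 3: c→n (+11) — repeating every 2. The shifts repeat in a cycle of length 2: positions 0,1,… shift by +1, +11, then the pattern repeats.
Applying it to straw: s+1=t, t+11=e, r+1=s, a+11=l, w+1=x.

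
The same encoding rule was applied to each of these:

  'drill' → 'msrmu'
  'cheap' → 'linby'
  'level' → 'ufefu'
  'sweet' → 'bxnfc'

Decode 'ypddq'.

pouch

It's a Vigenère-style cipher with numeric key [9,1]: position i shifts by key[i mod 2].
Decoding ypddq: y−9=p, p−1=o, d−9=u, d−1=c, q−9=h.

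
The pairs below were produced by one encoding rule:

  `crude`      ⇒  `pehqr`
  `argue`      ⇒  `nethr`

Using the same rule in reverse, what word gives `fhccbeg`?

support

Compare letters: c→p is +13, r→e is +13, u→h is +13 — a constant shift. This is a Caesar cipher with shift 13.
Undoing it on fhccbeg: f−13=s, h−13=u, c−13=p, c−13=p, b−13=o, e−13=r, g−13=t.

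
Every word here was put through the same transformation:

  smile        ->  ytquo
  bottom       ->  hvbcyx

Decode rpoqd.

light

Letter i (0-indexed) is shifted by i+6, so successive shifts are 6, 7, 8, ….
Undoing it on rpoqd: r−6=l, p−7=i, o−8=g, q−9=h, d−10=t.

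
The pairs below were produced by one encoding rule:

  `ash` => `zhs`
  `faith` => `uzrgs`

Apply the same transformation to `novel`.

mlevo

Letters are reflected about the middle of the alphabet (position → 25−position): Atbash.
For novel: n↔m, o↔l, v↔e, e↔v, l↔o.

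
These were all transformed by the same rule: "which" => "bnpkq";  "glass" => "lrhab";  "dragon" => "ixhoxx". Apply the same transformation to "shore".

In which: w→b is +5, h→n is +6, i→p is +7, c→k is +8 — the shift increases by 1 each position. Letter i (0-indexed) is shifted by i+5, so successive shifts are 5, 6, 7, ….
For shore: s+5=x, h+6=n, o+7=v, r+8=z, e+9=n.

xnvzn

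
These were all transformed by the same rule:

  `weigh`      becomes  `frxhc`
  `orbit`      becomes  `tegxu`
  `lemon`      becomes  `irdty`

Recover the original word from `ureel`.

w(22)→f(5) and e(4)→r(17) fit y≡21x+11 (mod 26); the inverse of 21 mod 26 is 5. Each letter's alphabet position (a=0..z=25) is mapped through 21·x+11 mod 26 — an affine cipher.
Reversing it on ureel: u(20)→5·(20−11)≡19=t; r(17)→5·(17−11)≡4=e; e(4)→5·(4−11)≡17=r; e(4)→5·(4−11)≡17=r; l(11)→5·(11−11)≡0=a (all mod 26).

terra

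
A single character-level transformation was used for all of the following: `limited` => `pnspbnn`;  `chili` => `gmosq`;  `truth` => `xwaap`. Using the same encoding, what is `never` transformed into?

Letter i (0-indexed) is shifted by i+4, so successive shifts are 4, 5, 6, ….
On never: n+4=r, e+5=j, v+6=b, e+7=l, r+8=z.

rjblz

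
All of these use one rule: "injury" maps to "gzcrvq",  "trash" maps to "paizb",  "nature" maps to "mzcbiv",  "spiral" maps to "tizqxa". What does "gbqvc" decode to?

unity

The output letters match the input read backwards, each shifted +8: injury reversed is yrujni. Read the word backwards and shift each letter +8.
Reversing it on gbqvc: shift back: g−8=y, b−8=t, q−8=i, v−8=n, c−8=u → ytinu; then reverse → unity.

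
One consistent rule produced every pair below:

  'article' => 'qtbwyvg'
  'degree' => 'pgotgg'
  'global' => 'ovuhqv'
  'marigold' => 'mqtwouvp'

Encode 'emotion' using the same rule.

a(0)→q(16) and r(17)→t(19) fit y≡17x+16 (mod 26); the inverse of 17 mod 26 is 23. Treating letters as 0–25, the rule is x ↦ 17x + 16 (mod 26).
On emotion: e(4)→17·4+16≡6=g; m(12)→17·12+16≡12=m; o(14)→17·14+16≡20=u; t(19)→17·19+16≡1=b; i(8)→17·8+16≡22=w; o(14)→17·14+16≡20=u; n(13)→17·13+16≡3=d (all mod 26).

gmubwud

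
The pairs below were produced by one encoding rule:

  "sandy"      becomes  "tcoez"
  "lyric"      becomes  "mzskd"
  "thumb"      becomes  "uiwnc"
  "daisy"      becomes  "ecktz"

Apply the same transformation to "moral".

nqscm

The shift depends on letter class: consonant s→t is +1, but vowel a→c is +2. Vowels shift forward by 2 and consonants shift forward by 1.
Applying it to moral: m(cons)+1=n, o(vowel)+2=q, r(cons)+1=s, a(vowel)+2=c, l(cons)+1=m.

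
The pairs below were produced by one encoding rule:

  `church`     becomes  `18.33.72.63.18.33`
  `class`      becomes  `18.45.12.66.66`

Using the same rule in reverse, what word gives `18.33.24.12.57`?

cheap

c(#3)→18 and h(#8)→33: differences scale by 3, so n = 3·pos + 9. Each letter becomes 3×(its alphabet position, a=1..z=26) + 9.
Decoding 18.33.24.12.57: 18→(18−9)÷3=3=c, 33→(33−9)÷3=8=h, 24→(24−9)÷3=5=e, 12→(12−9)÷3=1=a, 57→(57−9)÷3=16=p.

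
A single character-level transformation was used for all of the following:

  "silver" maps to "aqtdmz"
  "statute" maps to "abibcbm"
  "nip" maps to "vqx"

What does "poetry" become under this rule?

This is a Caesar cipher with shift 8.
For poetry: p+8=x, o+8=w, e+8=m, t+8=b, r+8=z, y+8=g.

xwmbzg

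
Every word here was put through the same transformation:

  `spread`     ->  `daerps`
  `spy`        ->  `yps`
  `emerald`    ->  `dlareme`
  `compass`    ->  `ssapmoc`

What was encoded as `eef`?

The output letters match the input read backwards: spread reversed is daerps. It's just the letters in reverse order.
Reversing it on eef: then reverse → fee.

fee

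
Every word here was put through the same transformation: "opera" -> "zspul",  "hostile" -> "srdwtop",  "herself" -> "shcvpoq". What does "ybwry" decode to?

Shifts by position in opera: pos 0: o→z (+11), pos 1: p→s (+3), pos 2: e→p (+11), pos 3: r→u (+3) — repeating every 2. A repeating key of period 2 is used — shifts +11, +3 over and over.
Decoding ybwry: y−11=n, b−3=y, w−11=l, r−3=o, y−11=n.

nylon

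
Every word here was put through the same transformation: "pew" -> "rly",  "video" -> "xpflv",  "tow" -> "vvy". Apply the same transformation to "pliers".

The shift depends on letter class: consonant p→r is +2, but vowel e→l is +7. Vowels shift forward by 7 and consonants shift forward by 2.
On pliers: p(cons)+2=r, l(cons)+2=n, i(vowel)+7=p, e(vowel)+7=l, r(cons)+2=t, s(cons)+2=u.

rnpltu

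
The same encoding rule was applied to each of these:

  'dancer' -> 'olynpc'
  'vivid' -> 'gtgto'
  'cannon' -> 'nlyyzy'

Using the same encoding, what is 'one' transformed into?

zyp

It's a constant shift of +11 (ROT11).
For one: o+11=z, n+11=y, e+11=p.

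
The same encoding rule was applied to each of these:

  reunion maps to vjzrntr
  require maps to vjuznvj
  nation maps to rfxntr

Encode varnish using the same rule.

The shift depends on letter class: consonant r→v is +4, but vowel e→j is +5. The rule splits by letter class: vowels +5, consonants +4.
On varnish: v(cons)+4=z, a(vowel)+5=f, r(cons)+4=v, n(cons)+4=r, i(vowel)+5=n, s(cons)+4=w, h(cons)+4=l.

zfvrnwl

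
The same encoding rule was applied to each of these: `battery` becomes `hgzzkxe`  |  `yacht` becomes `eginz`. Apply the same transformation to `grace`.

It's a constant shift of +6 (ROT6).
For grace: g+6=m, r+6=x, a+6=g, c+6=i, e+6=k.

mxgik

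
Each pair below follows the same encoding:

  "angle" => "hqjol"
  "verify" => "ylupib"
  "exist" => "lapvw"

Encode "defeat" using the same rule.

The shift depends on letter class: consonant n→q is +3, but vowel a→h is +7. Vowels shift forward by 7 and consonants shift forward by 3.
Applying it to defeat: d(cons)+3=g, e(vowel)+7=l, f(cons)+3=i, e(vowel)+7=l, a(vowel)+7=h, t(cons)+3=w.

glilhw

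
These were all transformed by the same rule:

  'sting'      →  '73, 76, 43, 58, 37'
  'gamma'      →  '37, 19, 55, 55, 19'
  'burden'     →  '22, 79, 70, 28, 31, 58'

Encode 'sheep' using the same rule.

73, 40, 31, 31, 64

s(#19)→73 and t(#20)→76: differences scale by 3, so n = 3·pos + 16. With a=1..z=26, the number is 3·pos + 16.
On sheep: s=19→73, h=8→40, e=5→31, e=5→31, p=16→64.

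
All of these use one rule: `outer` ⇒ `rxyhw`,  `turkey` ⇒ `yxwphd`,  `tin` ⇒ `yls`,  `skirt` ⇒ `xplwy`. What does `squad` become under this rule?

The shift depends on letter class: consonant t→y is +5, but vowel o→r is +3. Two shifts are in play — +3 for a/e/i/o/u, +5 for every other letter.
For squad: s(cons)+5=x, q(cons)+5=v, u(vowel)+3=x, a(vowel)+3=d, d(cons)+5=i.

xvxdi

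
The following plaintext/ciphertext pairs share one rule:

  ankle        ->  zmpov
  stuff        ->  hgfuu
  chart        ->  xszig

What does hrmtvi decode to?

Each pair mirrors across the alphabet (a↔z, n↔m, k↔p): positions sum to 25. This is the alphabet-reversal cipher (Atbash): a becomes z, b becomes y, etc.
Reversing it on hrmtvi: h↔s, r↔i, m↔n, t↔g, v↔e, i↔r.

singer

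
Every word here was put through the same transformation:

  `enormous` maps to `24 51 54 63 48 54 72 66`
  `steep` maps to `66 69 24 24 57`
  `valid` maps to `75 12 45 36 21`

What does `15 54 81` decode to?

e(#5)→24 and n(#14)→51: differences scale by 3, so n = 3·pos + 9. With a=1..z=26, the number is 3·pos + 9.
Reversing it on 15 54 81: 15→(15−9)÷3=2=b, 54→(54−9)÷3=15=o, 81→(81−9)÷3=24=x.

box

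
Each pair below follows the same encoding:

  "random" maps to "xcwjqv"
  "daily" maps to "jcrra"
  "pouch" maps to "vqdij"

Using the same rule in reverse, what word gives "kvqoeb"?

Shifts by position in random: pos 0: r→x (+6), pos 1: a→c (+2), pos 2: n→w (+9), pos 3: d→j (+6), pos 4: o→q (+2), pos 5: m→v (+9) — repeating every 3. A repeating key of period 3 is used — shifts +6, +2, +9 over and over.
Reversing it on kvqoeb: k−6=e, v−2=t, q−9=h, o−6=i, e−2=c, b−9=s.

ethics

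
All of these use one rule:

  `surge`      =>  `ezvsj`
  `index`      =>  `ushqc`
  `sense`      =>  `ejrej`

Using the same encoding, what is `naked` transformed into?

Shifts by position in surge: pos 0: s→e (+12), pos 1: u→z (+5), pos 2: r→v (+4), pos 3: g→s (+12), pos 4: e→j (+5) — repeating every 3. It's a Vigenère-style cipher with numeric key [12,5,4]: position i shifts by key[i mod 3].
On naked: n+12=z, a+5=f, k+4=o, e+12=q, d+5=i.

zfoqi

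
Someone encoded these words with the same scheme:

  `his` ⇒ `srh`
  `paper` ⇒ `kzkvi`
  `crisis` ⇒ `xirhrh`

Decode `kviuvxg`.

Each pair mirrors across the alphabet (h↔s, i↔r, s↔h): positions sum to 25. This is the alphabet-reversal cipher (Atbash): a becomes z, b becomes y, etc.
Undoing it on kviuvxg: k↔p, v↔e, i↔r, u↔f, v↔e, x↔c, g↔t.

perfect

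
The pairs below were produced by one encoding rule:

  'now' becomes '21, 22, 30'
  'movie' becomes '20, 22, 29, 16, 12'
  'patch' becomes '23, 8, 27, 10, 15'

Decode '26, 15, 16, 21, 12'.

shine

n is letter #14 and maps to 21: an offset of 7. The number is (letter's place in the alphabet, a=1) + 7.
Reversing it on 26, 15, 16, 21, 12: 26→(26−7)÷1=19=s, 15→(15−7)÷1=8=h, 16→(16−7)÷1=9=i, 21→(21−7)÷1=14=n, 12→(12−7)÷1=5=e.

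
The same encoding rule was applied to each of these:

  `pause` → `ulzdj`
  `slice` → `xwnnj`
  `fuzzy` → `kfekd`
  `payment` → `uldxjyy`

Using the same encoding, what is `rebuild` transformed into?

It's a Vigenère-style cipher with numeric key [5,11]: position i shifts by key[i mod 2].
Applying it to rebuild: r+5=w, e+11=p, b+5=g, u+11=f, i+5=n, l+11=w, d+5=i.

wpgfnwi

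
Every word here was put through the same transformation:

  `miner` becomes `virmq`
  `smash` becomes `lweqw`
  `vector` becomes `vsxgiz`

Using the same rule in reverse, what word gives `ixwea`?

The output letters match the input read backwards, each shifted +4: miner reversed is renim. The word is reversed, then every letter is shifted forward by 4.
Reversing it on ixwea: shift back: i−4=e, x−4=t, w−4=s, e−4=a, a−4=w → etsaw; then reverse → waste.

waste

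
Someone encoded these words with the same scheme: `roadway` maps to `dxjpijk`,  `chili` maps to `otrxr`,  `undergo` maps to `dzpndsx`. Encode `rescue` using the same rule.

dneodn

The shift depends on letter class: consonant r→d is +12, but vowel o→x is +9. The rule splits by letter class: vowels +9, consonants +12.
On rescue: r(cons)+12=d, e(vowel)+9=n, s(cons)+12=e, c(cons)+12=o, u(vowel)+9=d, e(vowel)+9=n.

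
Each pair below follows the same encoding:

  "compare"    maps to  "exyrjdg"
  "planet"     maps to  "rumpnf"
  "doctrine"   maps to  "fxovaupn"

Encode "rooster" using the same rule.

txaucqt

The shifts repeat in a cycle of length 3: positions 0,1,… shift by +2, +9, +12, then the pattern repeats.
On rooster: r+2=t, o+9=x, o+12=a, s+2=u, t+9=c, e+12=q, r+2=t.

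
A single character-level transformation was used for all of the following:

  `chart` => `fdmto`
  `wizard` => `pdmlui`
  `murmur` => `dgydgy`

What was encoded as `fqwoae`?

socket

Two steps: reverse the string, then apply a Caesar shift of +12.
Undoing it on fqwoae: shift back: f−12=t, q−12=e, w−12=k, o−12=c, a−12=o, e−12=s → tekcos; then reverse → socket.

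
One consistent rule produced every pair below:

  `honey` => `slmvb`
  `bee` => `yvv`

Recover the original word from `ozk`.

Each pair mirrors across the alphabet (h↔s, o↔l, n↔m): positions sum to 25. Letters are reflected about the middle of the alphabet (position → 25−position): Atbash.
Reversing it on ozk: o↔l, z↔a, k↔p.

lap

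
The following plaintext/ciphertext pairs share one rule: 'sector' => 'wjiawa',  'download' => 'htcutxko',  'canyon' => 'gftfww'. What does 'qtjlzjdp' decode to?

moderate

In sector: s→w is +4, e→j is +5, c→i is +6, t→a is +7 — the shift increases by 1 each position. Letter i (0-indexed) is shifted by i+4, so successive shifts are 4, 5, 6, ….
Decoding qtjlzjdp: q−4=m, t−5=o, j−6=d, l−7=e, z−8=r, j−9=a, d−10=t, p−11=e.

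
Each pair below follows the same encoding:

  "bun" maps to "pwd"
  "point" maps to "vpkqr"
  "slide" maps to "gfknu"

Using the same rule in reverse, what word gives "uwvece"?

The output letters match the input read backwards, each shifted +2: bun reversed is nub. Read the word backwards and shift each letter +2.
Reversing it on uwvece: shift back: u−2=s, w−2=u, v−2=t, e−2=c, c−2=a, e−2=c → sutcac; then reverse → cactus.

cactus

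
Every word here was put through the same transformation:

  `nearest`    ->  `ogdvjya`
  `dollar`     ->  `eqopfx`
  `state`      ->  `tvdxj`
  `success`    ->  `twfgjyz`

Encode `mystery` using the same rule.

navxjxf

The shift increases by 1 at each position, starting from +1: 1, 2, 3, ….
Applying it to mystery: m+1=n, y+2=a, s+3=v, t+4=x, e+5=j, r+6=x, y+7=f.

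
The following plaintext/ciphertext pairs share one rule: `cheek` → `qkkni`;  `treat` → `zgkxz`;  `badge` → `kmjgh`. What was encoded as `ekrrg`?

The output letters match the input read backwards, each shifted +6: cheek reversed is keehc. Two steps: reverse the string, then apply a Caesar shift of +6.
Decoding ekrrg: shift back: e−6=y, k−6=e, r−6=l, r−6=l, g−6=a → yella; then reverse → alley.

alley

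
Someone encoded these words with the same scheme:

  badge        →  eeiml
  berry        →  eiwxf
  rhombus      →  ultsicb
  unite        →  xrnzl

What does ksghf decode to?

hobby

The shift increases by 1 at each position, starting from +3: 3, 4, 5, ….
Undoing it on ksghf: k−3=h, s−4=o, g−5=b, h−6=b, f−7=y.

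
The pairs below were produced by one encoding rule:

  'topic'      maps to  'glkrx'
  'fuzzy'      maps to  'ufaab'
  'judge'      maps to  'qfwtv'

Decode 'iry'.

Each pair mirrors across the alphabet (t↔g, o↔l, p↔k): positions sum to 25. Letters are reflected about the middle of the alphabet (position → 25−position): Atbash.
Decoding iry: i↔r, r↔i, y↔b.

rib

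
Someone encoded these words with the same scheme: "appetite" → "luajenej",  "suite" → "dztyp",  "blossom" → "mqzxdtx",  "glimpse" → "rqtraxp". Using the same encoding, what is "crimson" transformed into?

nwtrdty

It's a Vigenère-style cipher with numeric key [11,5]: position i shifts by key[i mod 2].
For crimson: c+11=n, r+5=w, i+11=t, m+5=r, s+11=d, o+5=t, n+11=y.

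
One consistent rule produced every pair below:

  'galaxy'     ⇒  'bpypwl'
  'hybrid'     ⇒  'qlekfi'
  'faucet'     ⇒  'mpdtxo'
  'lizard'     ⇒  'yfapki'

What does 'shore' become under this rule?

g(6)→b(1) and a(0)→p(15) fit y≡15x+15 (mod 26); the inverse of 15 mod 26 is 7. Each letter's alphabet position (a=0..z=25) is mapped through 15·x+15 mod 26 — an affine cipher.
For shore: s(18)→15·18+15≡25=z; h(7)→15·7+15≡16=q; o(14)→15·14+15≡17=r; r(17)→15·17+15≡10=k; e(4)→15·4+15≡23=x (all mod 26).

zqrkx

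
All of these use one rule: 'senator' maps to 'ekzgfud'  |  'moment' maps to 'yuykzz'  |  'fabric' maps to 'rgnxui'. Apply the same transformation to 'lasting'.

xgezuts

Shifts by position in senator: pos 0: s→e (+12), pos 1: e→k (+6), pos 2: n→z (+12), pos 3: a→g (+6) — repeating every 2. It's a Vigenère-style cipher with numeric key [12,6]: position i shifts by key[i mod 2].
Applying it to lasting: l+12=x, a+6=g, s+12=e, t+6=z, i+12=u, n+6=t, g+12=s.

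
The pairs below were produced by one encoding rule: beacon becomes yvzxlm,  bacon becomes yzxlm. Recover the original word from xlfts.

This is the alphabet-reversal cipher (Atbash): a becomes z, b becomes y, etc.
Decoding xlfts: x↔c, l↔o, f↔u, t↔g, s↔h.

cough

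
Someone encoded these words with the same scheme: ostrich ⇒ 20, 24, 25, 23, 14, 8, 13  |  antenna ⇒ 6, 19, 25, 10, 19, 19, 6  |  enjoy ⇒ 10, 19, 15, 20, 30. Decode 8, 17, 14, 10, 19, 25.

client

o is letter #15 and maps to 20: an offset of 5. Letters become their 1-based position plus 5 (so a→6, b→7, …).
Reversing it on 8, 17, 14, 10, 19, 25: 8→(8−5)÷1=3=c, 17→(17−5)÷1=12=l, 14→(14−5)÷1=9=i, 10→(10−5)÷1=5=e, 19→(19−5)÷1=14=n, 25→(25−5)÷1=20=t.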